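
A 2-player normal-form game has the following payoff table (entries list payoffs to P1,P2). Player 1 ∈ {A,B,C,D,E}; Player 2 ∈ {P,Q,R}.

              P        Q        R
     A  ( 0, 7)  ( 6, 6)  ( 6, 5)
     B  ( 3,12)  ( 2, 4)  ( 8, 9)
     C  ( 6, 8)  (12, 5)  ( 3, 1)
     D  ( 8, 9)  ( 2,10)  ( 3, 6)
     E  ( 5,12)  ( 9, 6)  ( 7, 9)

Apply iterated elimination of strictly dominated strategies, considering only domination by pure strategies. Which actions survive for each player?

Survivors P1:{C,D} P2:{P,Q}

P1 drop A (E beats it: P:5>0 Q:9>6 R:7>6)
P2 drop R (P beats it: B:12>9 C:8>1 D:9>6 E:12>9)
P1 drop B (C beats it: P:6>3 Q:12>2)
P1 drop E (C beats it: P:6>5 Q:12>9)
P1→{C,D} P2→{P,Q}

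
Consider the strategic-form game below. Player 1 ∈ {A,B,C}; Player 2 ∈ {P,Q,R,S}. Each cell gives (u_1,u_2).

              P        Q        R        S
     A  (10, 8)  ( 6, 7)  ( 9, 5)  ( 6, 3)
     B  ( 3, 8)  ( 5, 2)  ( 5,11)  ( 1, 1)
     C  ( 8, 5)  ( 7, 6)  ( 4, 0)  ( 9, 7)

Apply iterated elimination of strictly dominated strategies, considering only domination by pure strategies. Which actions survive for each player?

P1 drop B (A beats it: P:10>3 Q:6>5 R:9>5 S:6>1)
P2 drop R (P beats it: A:8>5 C:5>0)
P1→{A,C} P2→{P,Q,S}

Survivors P1:{A,C} P2:{P,Q,S}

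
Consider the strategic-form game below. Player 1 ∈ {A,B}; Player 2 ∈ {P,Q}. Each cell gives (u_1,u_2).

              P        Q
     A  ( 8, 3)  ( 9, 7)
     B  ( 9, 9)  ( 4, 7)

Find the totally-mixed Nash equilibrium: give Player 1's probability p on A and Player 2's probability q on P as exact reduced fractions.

(p,q) = (1/3, 5/6)

P1 indiff ⇒ q·8+(1-q)·9 = q·9+(1-q)·4 ⇒ q(-1) = (1-q)(-5) ⇒ q = 5/6
P2 indiff ⇒ p·3+(1-p)·9 = p·7+(1-p)·7 ⇒ p(-4) = (1-p)(-2) ⇒ p = 1/3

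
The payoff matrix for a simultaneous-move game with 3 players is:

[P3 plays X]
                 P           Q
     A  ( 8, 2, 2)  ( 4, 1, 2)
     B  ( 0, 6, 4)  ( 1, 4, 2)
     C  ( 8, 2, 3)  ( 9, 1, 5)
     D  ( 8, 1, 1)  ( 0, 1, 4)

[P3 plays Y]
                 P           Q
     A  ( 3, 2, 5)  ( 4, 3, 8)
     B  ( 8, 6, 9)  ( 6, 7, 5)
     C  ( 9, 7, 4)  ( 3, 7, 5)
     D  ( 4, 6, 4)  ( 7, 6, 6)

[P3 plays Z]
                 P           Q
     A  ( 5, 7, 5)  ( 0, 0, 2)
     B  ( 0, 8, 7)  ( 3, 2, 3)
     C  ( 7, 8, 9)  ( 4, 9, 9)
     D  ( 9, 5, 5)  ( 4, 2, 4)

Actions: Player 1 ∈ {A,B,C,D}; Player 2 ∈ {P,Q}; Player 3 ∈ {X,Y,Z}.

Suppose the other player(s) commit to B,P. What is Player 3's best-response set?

u_3(X vs B,P) = 4
u_3(Y vs B,P) = 9
u_3(Z vs B,P) = 7
max payoff 9 at {Y}

P3 best: {Y}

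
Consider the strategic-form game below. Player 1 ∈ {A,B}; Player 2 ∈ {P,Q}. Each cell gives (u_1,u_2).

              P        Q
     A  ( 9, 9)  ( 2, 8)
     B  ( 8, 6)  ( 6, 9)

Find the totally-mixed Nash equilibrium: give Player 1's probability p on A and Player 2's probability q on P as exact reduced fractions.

P1 indiff ⇒ q·9+(1-q)·2 = q·8+(1-q)·6 ⇒ q(1) = (1-q)(4) ⇒ q = 4/5
P2 indiff ⇒ p·9+(1-p)·6 = p·8+(1-p)·9 ⇒ p(1) = (1-p)(3) ⇒ p = 3/4

(p,q) = (3/4, 4/5)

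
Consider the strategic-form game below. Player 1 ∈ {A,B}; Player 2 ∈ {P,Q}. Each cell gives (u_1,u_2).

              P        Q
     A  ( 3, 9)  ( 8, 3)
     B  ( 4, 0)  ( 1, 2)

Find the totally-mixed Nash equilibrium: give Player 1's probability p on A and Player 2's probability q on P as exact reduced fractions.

P1 indiff ⇒ q·3+(1-q)·8 = q·4+(1-q)·1 ⇒ q(-1) = (1-q)(-7) ⇒ q = 7/8
P2 indiff ⇒ p·9+(1-p)·0 = p·3+(1-p)·2 ⇒ p(6) = (1-p)(2) ⇒ p = 1/4

p=1/4, q=7/8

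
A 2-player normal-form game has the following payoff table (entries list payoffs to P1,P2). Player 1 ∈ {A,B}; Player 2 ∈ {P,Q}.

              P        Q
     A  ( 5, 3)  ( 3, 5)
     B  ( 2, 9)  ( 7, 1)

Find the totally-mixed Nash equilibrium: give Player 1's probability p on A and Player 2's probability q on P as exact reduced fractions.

p=4/5, q=4/7

P1 indiff ⇒ q·5+(1-q)·3 = q·2+(1-q)·7 ⇒ q(3) = (1-q)(4) ⇒ q = 4/7
P2 indiff ⇒ p·3+(1-p)·9 = p·5+(1-p)·1 ⇒ p(-2) = (1-p)(-8) ⇒ p = 4/5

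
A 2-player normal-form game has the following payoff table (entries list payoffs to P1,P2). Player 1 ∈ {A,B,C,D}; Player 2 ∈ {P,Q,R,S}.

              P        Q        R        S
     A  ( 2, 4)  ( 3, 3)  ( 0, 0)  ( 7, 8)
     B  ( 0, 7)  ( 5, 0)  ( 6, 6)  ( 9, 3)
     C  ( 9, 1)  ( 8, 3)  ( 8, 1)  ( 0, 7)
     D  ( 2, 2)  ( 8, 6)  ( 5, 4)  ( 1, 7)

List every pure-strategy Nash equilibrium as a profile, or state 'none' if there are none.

(A,P): not NE [P1→C gives 9>2; P2→S gives 8>4]
(A,Q): not NE [P1→D gives 8>3; P2→S gives 8>3]
(A,R): not NE [P1→C gives 8>0; P2→S gives 8>0]
(A,S): not NE [P1→B gives 9>7]
(B,P): not NE [P1→C gives 9>0]
(B,Q): not NE [P1→D gives 8>5; P2→P gives 7>0]
(B,R): not NE [P1→C gives 8>6; P2→P gives 7>6]
(B,S): not NE [P2→P gives 7>3]
(C,P): not NE [P2→S gives 7>1]
(C,Q): not NE [P2→S gives 7>3]
(C,R): not NE [P2→S gives 7>1]
(C,S): not NE [P1→B gives 9>0]
(D,P): not NE [P1→C gives 9>2; P2→S gives 7>2]
(D,Q): not NE [P2→S gives 7>6]
(D,R): not NE [P1→C gives 8>5; P2→S gives 7>4]
(D,S): not NE [P1→B gives 9>1]

Equilibria: none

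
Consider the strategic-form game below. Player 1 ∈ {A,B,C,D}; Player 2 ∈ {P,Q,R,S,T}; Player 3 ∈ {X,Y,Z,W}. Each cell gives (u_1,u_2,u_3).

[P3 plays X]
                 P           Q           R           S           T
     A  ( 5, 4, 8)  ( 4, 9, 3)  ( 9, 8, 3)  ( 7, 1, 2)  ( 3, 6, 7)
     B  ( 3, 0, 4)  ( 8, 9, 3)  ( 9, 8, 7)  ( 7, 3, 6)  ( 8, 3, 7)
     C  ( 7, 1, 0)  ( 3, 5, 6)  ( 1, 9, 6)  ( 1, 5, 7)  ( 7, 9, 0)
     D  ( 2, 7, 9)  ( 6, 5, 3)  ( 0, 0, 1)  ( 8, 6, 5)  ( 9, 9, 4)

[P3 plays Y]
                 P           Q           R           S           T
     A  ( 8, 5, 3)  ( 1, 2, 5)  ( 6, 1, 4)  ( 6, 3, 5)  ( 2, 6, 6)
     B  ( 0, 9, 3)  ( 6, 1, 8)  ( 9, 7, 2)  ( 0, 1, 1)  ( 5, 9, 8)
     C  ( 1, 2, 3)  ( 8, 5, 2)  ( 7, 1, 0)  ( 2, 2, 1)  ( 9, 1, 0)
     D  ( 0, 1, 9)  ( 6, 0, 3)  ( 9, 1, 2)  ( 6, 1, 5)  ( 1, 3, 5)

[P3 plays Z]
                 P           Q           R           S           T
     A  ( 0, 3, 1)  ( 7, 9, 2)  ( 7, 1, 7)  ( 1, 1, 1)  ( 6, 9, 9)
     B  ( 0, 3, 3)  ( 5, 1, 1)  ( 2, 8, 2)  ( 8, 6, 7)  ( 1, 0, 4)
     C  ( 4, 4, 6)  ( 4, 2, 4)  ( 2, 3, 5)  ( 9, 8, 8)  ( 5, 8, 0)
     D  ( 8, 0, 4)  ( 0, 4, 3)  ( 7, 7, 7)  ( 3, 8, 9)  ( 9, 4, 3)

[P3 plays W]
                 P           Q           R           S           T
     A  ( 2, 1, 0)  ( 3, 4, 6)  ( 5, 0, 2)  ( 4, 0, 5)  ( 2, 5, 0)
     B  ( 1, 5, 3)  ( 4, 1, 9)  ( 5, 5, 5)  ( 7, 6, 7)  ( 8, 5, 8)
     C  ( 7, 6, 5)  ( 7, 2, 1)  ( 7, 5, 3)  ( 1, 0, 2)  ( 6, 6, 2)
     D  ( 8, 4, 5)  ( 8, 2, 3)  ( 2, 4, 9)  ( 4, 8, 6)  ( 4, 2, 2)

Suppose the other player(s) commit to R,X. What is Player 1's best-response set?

u_1(A vs R,X) = 9
u_1(B vs R,X) = 9
u_1(C vs R,X) = 1
u_1(D vs R,X) = 0
max payoff 9 at {A,B}

P1 best: {A,B}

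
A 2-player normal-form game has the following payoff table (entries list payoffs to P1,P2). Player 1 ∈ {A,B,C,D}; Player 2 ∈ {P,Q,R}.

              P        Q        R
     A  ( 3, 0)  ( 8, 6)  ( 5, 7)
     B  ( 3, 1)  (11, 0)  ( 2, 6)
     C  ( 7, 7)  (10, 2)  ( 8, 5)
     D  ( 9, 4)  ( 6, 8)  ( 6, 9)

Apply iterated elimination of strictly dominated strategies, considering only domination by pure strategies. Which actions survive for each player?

Survivors P1:{C,D} P2:{P,R}

P1 drop A (C beats it: P:7>3 Q:10>8 R:8>5)
P2 drop Q (R beats it: B:6>0 C:5>2 D:9>8)
P1 drop B (C beats it: P:7>3 R:8>2)
P1→{C,D} P2→{P,R}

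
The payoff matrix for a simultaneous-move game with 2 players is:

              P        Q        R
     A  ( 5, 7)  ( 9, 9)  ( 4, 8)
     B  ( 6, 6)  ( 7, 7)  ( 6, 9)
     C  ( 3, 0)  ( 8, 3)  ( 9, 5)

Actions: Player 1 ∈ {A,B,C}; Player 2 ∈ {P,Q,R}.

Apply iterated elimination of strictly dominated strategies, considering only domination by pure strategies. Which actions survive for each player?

Survivors P1:{A,C} P2:{Q,R}

P2 drop P (Q beats it: A:9>7 B:7>6 C:3>0)
P1 drop B (C beats it: Q:8>7 R:9>6)
P1→{A,C} P2→{Q,R}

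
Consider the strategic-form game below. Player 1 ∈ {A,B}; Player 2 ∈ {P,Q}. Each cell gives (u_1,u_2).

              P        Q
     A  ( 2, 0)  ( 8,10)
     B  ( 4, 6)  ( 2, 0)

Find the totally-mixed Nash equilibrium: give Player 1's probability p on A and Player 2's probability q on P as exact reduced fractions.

p=3/8, q=3/4

P1 indiff ⇒ q·2+(1-q)·8 = q·4+(1-q)·2 ⇒ q(-2) = (1-q)(-6) ⇒ q = 3/4
P2 indiff ⇒ p·0+(1-p)·6 = p·10+(1-p)·0 ⇒ p(-10) = (1-p)(-6) ⇒ p = 3/8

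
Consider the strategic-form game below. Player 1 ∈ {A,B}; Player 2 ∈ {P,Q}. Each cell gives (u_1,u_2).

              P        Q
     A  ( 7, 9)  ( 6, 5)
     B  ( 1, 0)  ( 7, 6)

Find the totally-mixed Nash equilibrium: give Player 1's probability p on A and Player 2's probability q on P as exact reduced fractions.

P1 indiff ⇒ q·7+(1-q)·6 = q·1+(1-q)·7 ⇒ q(6) = (1-q)(1) ⇒ q = 1/7
P2 indiff ⇒ p·9+(1-p)·0 = p·5+(1-p)·6 ⇒ p(4) = (1-p)(6) ⇒ p = 3/5

p=3/5, q=1/7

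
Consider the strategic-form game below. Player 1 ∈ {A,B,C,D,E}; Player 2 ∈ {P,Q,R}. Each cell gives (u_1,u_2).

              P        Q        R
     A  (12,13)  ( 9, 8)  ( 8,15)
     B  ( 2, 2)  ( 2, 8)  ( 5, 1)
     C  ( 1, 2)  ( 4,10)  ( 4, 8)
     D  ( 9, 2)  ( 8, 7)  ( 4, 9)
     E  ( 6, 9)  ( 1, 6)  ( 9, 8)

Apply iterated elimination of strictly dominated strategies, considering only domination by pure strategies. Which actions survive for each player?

IESDS → P1:{A,E} P2:{P,R}

P1 drop B (A beats it: P:12>2 Q:9>2 R:8>5)
P1 drop C (A beats it: P:12>1 Q:9>4 R:8>4)
P1 drop D (A beats it: P:12>9 Q:9>8 R:8>4)
P2 drop Q (P beats it: A:13>8 E:9>6)
P1→{A,E} P2→{P,R}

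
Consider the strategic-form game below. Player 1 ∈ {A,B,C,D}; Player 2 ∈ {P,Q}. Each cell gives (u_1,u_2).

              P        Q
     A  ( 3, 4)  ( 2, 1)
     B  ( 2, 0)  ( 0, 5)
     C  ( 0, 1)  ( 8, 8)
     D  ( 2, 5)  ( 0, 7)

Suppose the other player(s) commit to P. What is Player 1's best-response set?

BR_1 = {A}

u_1(A vs P) = 3
u_1(B vs P) = 2
u_1(C vs P) = 0
u_1(D vs P) = 2
max payoff 3 at {A}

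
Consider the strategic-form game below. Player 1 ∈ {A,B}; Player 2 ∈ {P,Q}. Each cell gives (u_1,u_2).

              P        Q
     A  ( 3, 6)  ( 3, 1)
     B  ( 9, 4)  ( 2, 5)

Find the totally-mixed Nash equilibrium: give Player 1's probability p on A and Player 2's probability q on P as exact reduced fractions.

P1 indiff ⇒ q·3+(1-q)·3 = q·9+(1-q)·2 ⇒ q(-6) = (1-q)(-1) ⇒ q = 1/7
P2 indiff ⇒ p·6+(1-p)·4 = p·1+(1-p)·5 ⇒ p(5) = (1-p)(1) ⇒ p = 1/6

p=1/6, q=1/7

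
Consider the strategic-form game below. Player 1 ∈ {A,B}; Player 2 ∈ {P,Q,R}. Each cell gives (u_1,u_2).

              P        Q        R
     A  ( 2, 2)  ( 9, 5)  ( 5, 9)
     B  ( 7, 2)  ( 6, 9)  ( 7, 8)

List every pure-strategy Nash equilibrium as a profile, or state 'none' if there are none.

PSNE: ∅

(A,P): not NE [P1→B gives 7>2; P2→R gives 9>2]
(A,Q): not NE [P2→R gives 9>5]
(A,R): not NE [P1→B gives 7>5]
(B,P): not NE [P2→Q gives 9>2]
(B,Q): not NE [P1→A gives 9>6]
(B,R): not NE [P2→Q gives 9>8]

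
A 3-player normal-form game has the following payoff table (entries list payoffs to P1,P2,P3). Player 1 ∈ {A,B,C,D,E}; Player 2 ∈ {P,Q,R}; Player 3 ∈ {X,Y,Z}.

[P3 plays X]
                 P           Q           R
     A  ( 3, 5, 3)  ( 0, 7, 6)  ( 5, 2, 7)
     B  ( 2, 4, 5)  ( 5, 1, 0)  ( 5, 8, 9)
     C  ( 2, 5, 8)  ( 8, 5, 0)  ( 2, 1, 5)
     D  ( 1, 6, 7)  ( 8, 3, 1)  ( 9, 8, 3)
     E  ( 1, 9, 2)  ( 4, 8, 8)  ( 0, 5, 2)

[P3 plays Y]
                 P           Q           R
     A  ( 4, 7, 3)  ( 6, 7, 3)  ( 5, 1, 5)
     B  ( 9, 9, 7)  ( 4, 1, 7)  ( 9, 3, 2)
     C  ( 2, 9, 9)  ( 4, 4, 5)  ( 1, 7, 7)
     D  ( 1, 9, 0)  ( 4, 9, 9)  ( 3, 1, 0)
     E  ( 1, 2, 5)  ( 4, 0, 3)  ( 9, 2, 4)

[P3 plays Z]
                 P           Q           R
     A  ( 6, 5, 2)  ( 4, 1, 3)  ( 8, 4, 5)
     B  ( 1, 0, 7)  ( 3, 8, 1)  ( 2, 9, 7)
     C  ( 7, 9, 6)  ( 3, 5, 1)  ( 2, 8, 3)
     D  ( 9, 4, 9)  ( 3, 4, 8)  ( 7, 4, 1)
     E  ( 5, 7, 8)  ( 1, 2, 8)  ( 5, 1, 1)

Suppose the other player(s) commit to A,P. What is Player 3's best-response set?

u_3(X vs A,P) = 3
u_3(Y vs A,P) = 3
u_3(Z vs A,P) = 2
max payoff 3 at {X,Y}

P3 best: {X,Y}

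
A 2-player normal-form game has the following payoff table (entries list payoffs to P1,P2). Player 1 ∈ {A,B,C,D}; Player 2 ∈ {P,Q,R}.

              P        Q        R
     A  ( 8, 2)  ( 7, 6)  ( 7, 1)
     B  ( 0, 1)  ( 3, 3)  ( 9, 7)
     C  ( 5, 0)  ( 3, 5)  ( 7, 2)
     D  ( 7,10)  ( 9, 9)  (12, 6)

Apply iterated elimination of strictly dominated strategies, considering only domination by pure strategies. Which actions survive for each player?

P1 drop B (D beats it: P:7>0 Q:9>3 R:12>9)
P1 drop C (D beats it: P:7>5 Q:9>3 R:12>7)
P2 drop R (P beats it: A:2>1 D:10>6)
P1→{A,D} P2→{P,Q}

Survivors P1:{A,D} P2:{P,Q}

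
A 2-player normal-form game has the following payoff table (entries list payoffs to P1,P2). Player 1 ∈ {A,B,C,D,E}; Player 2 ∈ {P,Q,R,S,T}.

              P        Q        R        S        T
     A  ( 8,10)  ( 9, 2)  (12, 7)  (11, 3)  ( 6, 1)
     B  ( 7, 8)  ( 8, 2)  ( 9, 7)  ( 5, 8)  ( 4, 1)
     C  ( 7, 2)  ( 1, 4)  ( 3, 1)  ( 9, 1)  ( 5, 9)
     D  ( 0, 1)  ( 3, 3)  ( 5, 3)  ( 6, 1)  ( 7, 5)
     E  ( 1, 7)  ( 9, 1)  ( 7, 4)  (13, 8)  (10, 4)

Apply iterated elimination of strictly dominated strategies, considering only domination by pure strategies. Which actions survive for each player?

P1 drop B (A beats it: P:8>7 Q:9>8 R:12>9 S:11>5 T:6>4)
P1 drop C (A beats it: P:8>7 Q:9>1 R:12>3 S:11>9 T:6>5)
P1 drop D (E beats it: P:1>0 Q:9>3 R:7>5 S:13>6 T:10>7)
P2 drop Q (P beats it: A:10>2 E:7>1)
P2 drop R (P beats it: A:10>7 E:7>4)
P2 drop T (P beats it: A:10>1 E:7>4)
P1→{A,E} P2→{P,S}

IESDS → P1:{A,E} P2:{P,S}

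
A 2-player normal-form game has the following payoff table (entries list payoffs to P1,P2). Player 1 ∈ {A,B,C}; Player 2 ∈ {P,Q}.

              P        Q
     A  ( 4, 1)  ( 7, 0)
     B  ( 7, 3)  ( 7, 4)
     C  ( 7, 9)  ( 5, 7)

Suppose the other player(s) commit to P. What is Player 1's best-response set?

u_1(A vs P) = 4
u_1(B vs P) = 7
u_1(C vs P) = 7
max payoff 7 at {B,C}

P1 best: {B,C}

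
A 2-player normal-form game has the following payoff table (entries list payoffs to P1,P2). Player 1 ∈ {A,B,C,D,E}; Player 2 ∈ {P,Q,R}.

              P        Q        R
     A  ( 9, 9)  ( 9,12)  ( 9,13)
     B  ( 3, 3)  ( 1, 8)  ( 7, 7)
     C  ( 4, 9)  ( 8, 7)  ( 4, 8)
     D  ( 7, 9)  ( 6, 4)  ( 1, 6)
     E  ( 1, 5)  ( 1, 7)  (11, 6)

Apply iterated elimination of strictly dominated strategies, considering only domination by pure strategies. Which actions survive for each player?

Survivors P1:{A,E} P2:{Q,R}

P1 drop B (A beats it: P:9>3 Q:9>1 R:9>7)
P1 drop C (A beats it: P:9>4 Q:9>8 R:9>4)
P1 drop D (A beats it: P:9>7 Q:9>6 R:9>1)
P2 drop P (Q beats it: A:12>9 E:7>5)
P1→{A,E} P2→{Q,R}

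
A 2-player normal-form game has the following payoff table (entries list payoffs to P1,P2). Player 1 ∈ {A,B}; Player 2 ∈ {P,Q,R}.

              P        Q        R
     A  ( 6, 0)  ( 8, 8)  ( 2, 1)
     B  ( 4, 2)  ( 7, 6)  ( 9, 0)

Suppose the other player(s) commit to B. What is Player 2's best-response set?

argmax u_2 = {Q}

u_2(P vs B) = 2
u_2(Q vs B) = 6
u_2(R vs B) = 0
max payoff 6 at {Q}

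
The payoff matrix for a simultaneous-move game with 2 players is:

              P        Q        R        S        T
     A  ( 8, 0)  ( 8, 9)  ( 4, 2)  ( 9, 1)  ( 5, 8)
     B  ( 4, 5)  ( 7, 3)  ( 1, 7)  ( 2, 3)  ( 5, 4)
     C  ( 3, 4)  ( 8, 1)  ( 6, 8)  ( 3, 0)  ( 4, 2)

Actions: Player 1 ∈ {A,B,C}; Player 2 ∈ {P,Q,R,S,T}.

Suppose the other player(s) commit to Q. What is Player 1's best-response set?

u_1(A vs Q) = 8
u_1(B vs Q) = 7
u_1(C vs Q) = 8
max payoff 8 at {A,C}

argmax u_1 = {A,C}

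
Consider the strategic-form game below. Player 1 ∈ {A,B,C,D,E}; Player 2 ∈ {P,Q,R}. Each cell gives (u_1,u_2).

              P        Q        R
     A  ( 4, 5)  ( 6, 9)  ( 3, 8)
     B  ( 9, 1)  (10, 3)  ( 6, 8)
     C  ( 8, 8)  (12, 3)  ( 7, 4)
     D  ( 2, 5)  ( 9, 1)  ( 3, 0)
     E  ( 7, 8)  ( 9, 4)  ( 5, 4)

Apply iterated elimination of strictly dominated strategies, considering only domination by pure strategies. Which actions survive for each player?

P1 drop A (B beats it: P:9>4 Q:10>6 R:6>3)
P1 drop D (B beats it: P:9>2 Q:10>9 R:6>3)
P1 drop E (B beats it: P:9>7 Q:10>9 R:6>5)
P2 drop Q (R beats it: B:8>3 C:4>3)
P1→{B,C} P2→{P,R}

IESDS → P1:{B,C} P2:{P,R}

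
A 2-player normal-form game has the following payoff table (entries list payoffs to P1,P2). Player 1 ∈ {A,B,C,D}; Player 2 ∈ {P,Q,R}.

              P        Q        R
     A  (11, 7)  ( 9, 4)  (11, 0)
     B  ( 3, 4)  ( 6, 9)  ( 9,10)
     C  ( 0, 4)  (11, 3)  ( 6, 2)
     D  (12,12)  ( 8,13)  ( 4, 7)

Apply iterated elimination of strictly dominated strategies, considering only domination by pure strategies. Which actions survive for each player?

P1 drop B (A beats it: P:11>3 Q:9>6 R:11>9)
P2 drop R (P beats it: A:7>0 C:4>2 D:12>7)
P1→{A,C,D} P2→{P,Q}

IESDS → P1:{A,C,D} P2:{P,Q}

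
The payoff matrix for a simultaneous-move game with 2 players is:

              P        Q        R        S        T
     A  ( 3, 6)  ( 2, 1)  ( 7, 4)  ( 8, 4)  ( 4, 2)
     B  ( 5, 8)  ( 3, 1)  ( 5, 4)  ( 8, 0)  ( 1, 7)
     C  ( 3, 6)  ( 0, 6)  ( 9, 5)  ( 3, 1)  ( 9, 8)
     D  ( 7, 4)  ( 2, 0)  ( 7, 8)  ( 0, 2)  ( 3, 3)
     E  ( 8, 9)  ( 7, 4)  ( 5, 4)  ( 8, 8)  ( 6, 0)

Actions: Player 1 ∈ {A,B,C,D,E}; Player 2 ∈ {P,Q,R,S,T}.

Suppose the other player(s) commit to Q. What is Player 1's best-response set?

u_1(A vs Q) = 2
u_1(B vs Q) = 3
u_1(C vs Q) = 0
u_1(D vs Q) = 2
u_1(E vs Q) = 7
max payoff 7 at {E}

P1 best: {E}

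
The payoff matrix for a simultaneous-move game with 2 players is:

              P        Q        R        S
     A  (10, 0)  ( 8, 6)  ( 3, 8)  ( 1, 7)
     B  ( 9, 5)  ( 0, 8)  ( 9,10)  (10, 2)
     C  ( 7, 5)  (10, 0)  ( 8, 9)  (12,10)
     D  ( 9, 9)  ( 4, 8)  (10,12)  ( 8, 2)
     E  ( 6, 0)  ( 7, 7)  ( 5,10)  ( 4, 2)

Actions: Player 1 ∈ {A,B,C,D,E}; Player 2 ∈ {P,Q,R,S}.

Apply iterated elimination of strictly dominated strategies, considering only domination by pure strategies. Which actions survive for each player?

P1 drop E (C beats it: P:7>6 Q:10>7 R:8>5 S:12>4)
P2 drop P (R beats it: A:8>0 B:10>5 C:9>5 D:12>9)
P1 drop A (C beats it: Q:10>8 R:8>3 S:12>1)
P2 drop Q (R beats it: B:10>8 C:9>0 D:12>8)
P1→{B,C,D} P2→{R,S}

Remaining: P1:{B,C,D} P2:{R,S}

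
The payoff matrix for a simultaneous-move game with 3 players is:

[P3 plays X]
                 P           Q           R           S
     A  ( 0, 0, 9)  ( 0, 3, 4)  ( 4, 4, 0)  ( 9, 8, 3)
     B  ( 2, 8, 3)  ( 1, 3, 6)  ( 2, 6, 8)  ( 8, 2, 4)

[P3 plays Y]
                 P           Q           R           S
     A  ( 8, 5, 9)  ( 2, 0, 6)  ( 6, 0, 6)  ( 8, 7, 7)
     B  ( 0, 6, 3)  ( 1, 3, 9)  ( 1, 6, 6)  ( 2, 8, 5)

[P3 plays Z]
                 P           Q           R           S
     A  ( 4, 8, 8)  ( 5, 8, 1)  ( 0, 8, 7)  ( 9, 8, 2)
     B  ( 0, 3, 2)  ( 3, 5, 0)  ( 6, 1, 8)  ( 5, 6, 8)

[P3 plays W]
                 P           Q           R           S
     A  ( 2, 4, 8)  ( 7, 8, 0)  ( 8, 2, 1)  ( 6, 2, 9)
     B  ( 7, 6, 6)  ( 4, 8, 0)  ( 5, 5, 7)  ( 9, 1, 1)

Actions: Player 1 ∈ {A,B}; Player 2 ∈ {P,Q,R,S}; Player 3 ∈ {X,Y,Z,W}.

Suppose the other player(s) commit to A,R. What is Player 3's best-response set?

P3 best: {Z}

u_3(X vs A,R) = 0
u_3(Y vs A,R) = 6
u_3(Z vs A,R) = 7
u_3(W vs A,R) = 1
max payoff 7 at {Z}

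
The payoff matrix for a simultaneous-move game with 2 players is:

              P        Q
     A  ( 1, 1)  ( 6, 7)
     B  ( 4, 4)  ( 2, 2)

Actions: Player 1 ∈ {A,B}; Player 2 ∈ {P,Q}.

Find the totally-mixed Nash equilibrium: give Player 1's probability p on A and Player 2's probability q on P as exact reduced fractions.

p=1/4, q=4/7

P1 indiff ⇒ q·1+(1-q)·6 = q·4+(1-q)·2 ⇒ q(-3) = (1-q)(-4) ⇒ q = 4/7
P2 indiff ⇒ p·1+(1-p)·4 = p·7+(1-p)·2 ⇒ p(-6) = (1-p)(-2) ⇒ p = 1/4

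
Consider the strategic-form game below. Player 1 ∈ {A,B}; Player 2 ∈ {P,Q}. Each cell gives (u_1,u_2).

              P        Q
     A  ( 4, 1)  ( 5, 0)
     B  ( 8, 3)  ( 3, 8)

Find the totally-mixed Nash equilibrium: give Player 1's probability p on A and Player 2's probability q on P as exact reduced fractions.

P1 indiff ⇒ q·4+(1-q)·5 = q·8+(1-q)·3 ⇒ q(-4) = (1-q)(-2) ⇒ q = 1/3
P2 indiff ⇒ p·1+(1-p)·3 = p·0+(1-p)·8 ⇒ p(1) = (1-p)(5) ⇒ p = 5/6

p=5/6, q=1/3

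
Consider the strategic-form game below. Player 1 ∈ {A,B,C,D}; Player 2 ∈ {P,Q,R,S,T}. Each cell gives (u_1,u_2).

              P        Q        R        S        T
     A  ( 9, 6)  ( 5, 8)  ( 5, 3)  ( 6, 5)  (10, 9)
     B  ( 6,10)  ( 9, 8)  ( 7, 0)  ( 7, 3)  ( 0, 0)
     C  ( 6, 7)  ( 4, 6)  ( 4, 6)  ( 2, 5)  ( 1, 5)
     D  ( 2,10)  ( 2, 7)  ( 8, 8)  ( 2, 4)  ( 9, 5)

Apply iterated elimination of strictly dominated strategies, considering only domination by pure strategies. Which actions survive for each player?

P1 drop C (A beats it: P:9>6 Q:5>4 R:5>4 S:6>2 T:10>1)
P2 drop R (P beats it: A:6>3 B:10>0 D:10>8)
P1 drop D (A beats it: P:9>2 Q:5>2 S:6>2 T:10>9)
P2 drop S (P beats it: A:6>5 B:10>3)
P1→{A,B} P2→{P,Q,T}

Remaining: P1:{A,B} P2:{P,Q,T}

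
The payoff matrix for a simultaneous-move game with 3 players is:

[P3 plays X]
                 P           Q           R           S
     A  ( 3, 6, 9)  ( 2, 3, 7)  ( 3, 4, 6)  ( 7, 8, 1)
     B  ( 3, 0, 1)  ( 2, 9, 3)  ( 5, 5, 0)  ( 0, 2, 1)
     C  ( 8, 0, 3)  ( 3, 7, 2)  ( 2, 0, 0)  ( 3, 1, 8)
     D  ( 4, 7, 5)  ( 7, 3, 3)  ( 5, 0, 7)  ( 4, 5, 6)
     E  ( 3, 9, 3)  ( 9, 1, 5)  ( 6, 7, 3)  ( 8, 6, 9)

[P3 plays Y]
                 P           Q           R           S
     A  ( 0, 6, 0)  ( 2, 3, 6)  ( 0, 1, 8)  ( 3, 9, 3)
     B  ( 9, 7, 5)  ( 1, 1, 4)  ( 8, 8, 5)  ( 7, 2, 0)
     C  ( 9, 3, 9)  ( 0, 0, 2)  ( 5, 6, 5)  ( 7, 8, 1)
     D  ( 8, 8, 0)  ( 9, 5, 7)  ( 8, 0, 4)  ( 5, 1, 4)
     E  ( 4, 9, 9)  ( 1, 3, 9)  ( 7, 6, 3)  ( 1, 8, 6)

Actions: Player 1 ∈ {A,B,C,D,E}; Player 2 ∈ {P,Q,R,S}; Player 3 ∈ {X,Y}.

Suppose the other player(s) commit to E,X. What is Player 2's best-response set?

u_2(P vs E,X) = 9
u_2(Q vs E,X) = 1
u_2(R vs E,X) = 7
u_2(S vs E,X) = 6
max payoff 9 at {P}

P2 best: {P}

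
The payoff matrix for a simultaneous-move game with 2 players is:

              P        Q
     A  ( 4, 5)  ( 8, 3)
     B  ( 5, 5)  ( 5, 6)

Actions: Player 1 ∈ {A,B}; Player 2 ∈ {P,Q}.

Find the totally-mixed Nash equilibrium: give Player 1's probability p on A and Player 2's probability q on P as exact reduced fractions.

p=1/3, q=3/4

P1 indiff ⇒ q·4+(1-q)·8 = q·5+(1-q)·5 ⇒ q(-1) = (1-q)(-3) ⇒ q = 3/4
P2 indiff ⇒ p·5+(1-p)·5 = p·3+(1-p)·6 ⇒ p(2) = (1-p)(1) ⇒ p = 1/3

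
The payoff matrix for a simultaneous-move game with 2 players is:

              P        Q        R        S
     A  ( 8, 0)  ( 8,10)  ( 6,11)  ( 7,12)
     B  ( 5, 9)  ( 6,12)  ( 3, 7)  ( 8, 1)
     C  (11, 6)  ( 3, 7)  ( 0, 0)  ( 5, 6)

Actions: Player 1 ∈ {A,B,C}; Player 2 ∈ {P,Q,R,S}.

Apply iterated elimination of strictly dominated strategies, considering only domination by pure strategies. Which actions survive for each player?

P2 drop P (Q beats it: A:10>0 B:12>9 C:7>6)
P1 drop C (A beats it: Q:8>3 R:6>0 S:7>5)
P1→{A,B} P2→{Q,R,S}

Survivors P1:{A,B} P2:{Q,R,S}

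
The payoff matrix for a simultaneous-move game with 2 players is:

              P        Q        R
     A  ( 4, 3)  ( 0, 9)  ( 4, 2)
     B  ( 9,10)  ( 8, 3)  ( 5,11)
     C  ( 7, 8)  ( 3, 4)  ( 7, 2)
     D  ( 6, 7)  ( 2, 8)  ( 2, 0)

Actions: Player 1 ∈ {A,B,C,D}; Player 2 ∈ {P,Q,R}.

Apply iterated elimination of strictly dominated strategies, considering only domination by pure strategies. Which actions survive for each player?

P1 drop A (B beats it: P:9>4 Q:8>0 R:5>4)
P1 drop D (B beats it: P:9>6 Q:8>2 R:5>2)
P2 drop Q (P beats it: B:10>3 C:8>4)
P1→{B,C} P2→{P,R}

Remaining: P1:{B,C} P2:{P,R}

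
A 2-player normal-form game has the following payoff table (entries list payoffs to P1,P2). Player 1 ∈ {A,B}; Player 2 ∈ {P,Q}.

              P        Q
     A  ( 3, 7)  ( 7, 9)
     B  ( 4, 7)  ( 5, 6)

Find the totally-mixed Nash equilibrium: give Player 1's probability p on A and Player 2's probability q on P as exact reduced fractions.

P1 indiff ⇒ q·3+(1-q)·7 = q·4+(1-q)·5 ⇒ q(-1) = (1-q)(-2) ⇒ q = 2/3
P2 indiff ⇒ p·7+(1-p)·7 = p·9+(1-p)·6 ⇒ p(-2) = (1-p)(-1) ⇒ p = 1/3

p=1/3, q=2/3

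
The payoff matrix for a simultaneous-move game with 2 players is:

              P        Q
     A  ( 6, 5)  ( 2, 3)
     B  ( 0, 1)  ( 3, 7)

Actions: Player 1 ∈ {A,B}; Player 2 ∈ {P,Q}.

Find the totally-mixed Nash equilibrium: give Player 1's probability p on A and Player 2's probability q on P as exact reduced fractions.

P1 indiff ⇒ q·6+(1-q)·2 = q·0+(1-q)·3 ⇒ q(6) = (1-q)(1) ⇒ q = 1/7
P2 indiff ⇒ p·5+(1-p)·1 = p·3+(1-p)·7 ⇒ p(2) = (1-p)(6) ⇒ p = 3/4

P1 mixes 3/4 on A; P2 mixes 1/7 on P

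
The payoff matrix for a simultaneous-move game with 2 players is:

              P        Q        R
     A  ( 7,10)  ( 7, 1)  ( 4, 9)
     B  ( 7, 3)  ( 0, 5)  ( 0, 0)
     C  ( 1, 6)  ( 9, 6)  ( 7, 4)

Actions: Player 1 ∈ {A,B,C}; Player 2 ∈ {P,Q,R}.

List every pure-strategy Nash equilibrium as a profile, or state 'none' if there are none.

(A,P): NE
(A,Q): not NE [P1→C gives 9>7; P2→P gives 10>1]
(A,R): not NE [P1→C gives 7>4; P2→P gives 10>9]
(B,P): not NE [P2→Q gives 5>3]
(B,Q): not NE [P1→C gives 9>0]
(B,R): not NE [P1→C gives 7>0; P2→Q gives 5>0]
(C,P): not NE [P1→B gives 7>1]
(C,Q): NE
(C,R): not NE [P2→Q gives 6>4]

NE set: (A,P), (C,Q)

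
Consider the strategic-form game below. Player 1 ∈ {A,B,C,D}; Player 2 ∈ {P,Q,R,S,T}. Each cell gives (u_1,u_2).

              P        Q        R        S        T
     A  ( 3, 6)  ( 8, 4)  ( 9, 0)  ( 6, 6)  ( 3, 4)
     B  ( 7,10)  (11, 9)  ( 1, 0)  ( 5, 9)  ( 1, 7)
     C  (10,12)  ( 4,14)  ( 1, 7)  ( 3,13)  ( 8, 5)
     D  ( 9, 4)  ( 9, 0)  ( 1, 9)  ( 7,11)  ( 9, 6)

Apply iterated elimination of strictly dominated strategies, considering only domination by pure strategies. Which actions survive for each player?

P2 drop R (S beats it: A:6>0 B:9>0 C:13>7 D:11>9)
P1 drop A (D beats it: P:9>3 Q:9>8 S:7>6 T:9>3)
P2 drop T (S beats it: B:9>7 C:13>5 D:11>6)
P1→{B,C,D} P2→{P,Q,S}

IESDS → P1:{B,C,D} P2:{P,Q,S}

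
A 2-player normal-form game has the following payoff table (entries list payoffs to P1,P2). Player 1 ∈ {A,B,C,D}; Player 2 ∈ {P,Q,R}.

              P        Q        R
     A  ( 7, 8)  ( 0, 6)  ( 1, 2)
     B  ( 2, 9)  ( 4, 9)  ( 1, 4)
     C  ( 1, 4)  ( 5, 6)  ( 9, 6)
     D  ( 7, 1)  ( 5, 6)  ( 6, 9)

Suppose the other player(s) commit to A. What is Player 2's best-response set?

u_2(P vs A) = 8
u_2(Q vs A) = 6
u_2(R vs A) = 2
max payoff 8 at {P}

BR_2 = {P}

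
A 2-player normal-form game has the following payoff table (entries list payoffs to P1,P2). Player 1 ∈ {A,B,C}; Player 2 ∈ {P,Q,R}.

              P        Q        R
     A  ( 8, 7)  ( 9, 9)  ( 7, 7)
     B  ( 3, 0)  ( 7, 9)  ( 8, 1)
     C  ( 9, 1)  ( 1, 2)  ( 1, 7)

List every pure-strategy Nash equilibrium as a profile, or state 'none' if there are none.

NE set: (A,Q)

(A,P): not NE [P1→C gives 9>8; P2→Q gives 9>7]
(A,Q): NE
(A,R): not NE [P1→B gives 8>7; P2→Q gives 9>7]
(B,P): not NE [P1→C gives 9>3; P2→Q gives 9>0]
(B,Q): not NE [P1→A gives 9>7]
(B,R): not NE [P2→Q gives 9>1]
(C,P): not NE [P2→R gives 7>1]
(C,Q): not NE [P1→A gives 9>1; P2→R gives 7>2]
(C,R): not NE [P1→B gives 8>1]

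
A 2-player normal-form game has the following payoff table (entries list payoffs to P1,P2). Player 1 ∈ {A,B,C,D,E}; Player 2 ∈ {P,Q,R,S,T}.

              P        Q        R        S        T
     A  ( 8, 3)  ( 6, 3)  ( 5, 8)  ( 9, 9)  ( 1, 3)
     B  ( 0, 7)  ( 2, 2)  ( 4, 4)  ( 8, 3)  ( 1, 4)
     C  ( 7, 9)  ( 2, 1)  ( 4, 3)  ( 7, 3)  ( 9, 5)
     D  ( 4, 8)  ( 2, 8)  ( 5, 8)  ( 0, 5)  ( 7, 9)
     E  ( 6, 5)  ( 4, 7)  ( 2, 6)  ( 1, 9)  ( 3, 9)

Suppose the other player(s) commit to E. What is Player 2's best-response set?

P2 best: {S,T}

u_2(P vs E) = 5
u_2(Q vs E) = 7
u_2(R vs E) = 6
u_2(S vs E) = 9
u_2(T vs E) = 9
max payoff 9 at {S,T}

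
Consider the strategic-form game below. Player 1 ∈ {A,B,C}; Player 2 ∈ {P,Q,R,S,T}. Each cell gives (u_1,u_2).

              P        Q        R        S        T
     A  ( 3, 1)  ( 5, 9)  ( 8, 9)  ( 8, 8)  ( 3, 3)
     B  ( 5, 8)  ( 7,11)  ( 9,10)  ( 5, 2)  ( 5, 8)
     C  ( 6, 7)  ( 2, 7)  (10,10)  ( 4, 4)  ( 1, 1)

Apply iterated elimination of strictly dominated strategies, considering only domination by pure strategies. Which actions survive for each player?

Survivors P1:{B,C} P2:{Q,R}

P2 drop P (R beats it: A:9>1 B:10>8 C:10>7)
P2 drop S (Q beats it: A:9>8 B:11>2 C:7>4)
P1 drop A (B beats it: Q:7>5 R:9>8 T:5>3)
P2 drop T (Q beats it: B:11>8 C:7>1)
P1→{B,C} P2→{Q,R}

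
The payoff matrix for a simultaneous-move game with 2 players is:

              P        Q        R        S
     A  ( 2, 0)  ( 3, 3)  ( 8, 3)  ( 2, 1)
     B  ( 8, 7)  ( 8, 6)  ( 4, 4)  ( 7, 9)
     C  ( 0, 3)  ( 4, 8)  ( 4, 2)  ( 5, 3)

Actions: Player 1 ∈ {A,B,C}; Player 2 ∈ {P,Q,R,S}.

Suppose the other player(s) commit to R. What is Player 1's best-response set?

u_1(A vs R) = 8
u_1(B vs R) = 4
u_1(C vs R) = 4
max payoff 8 at {A}

P1 best: {A}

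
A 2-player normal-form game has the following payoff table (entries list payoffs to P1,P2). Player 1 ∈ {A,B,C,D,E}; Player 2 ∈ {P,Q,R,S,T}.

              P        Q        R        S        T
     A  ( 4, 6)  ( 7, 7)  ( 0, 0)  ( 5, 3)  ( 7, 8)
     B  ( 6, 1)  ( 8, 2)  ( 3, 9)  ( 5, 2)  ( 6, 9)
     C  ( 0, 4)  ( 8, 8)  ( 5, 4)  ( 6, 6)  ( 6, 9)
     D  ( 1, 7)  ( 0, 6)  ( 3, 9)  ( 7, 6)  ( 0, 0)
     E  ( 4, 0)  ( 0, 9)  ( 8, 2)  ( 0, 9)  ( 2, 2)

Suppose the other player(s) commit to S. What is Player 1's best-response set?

P1 best: {D}

u_1(A vs S) = 5
u_1(B vs S) = 5
u_1(C vs S) = 6
u_1(D vs S) = 7
u_1(E vs S) = 0
max payoff 7 at {D}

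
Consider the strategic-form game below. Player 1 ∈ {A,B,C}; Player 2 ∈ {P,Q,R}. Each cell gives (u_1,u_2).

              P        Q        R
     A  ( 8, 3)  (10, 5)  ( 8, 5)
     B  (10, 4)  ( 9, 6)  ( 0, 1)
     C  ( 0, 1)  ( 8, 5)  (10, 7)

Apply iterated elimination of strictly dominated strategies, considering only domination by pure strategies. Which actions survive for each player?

P2 drop P (Q beats it: A:5>3 B:6>4 C:5>1)
P1 drop B (A beats it: Q:10>9 R:8>0)
P1→{A,C} P2→{Q,R}

Remaining: P1:{A,C} P2:{Q,R}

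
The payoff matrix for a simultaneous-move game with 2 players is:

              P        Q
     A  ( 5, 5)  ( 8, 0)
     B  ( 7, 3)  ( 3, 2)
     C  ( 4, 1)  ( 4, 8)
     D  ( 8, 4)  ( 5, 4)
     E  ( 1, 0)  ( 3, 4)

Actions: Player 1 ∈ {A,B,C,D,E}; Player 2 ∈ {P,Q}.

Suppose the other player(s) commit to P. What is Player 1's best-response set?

u_1(A vs P) = 5
u_1(B vs P) = 7
u_1(C vs P) = 4
u_1(D vs P) = 8
u_1(E vs P) = 1
max payoff 8 at {D}

argmax u_1 = {D}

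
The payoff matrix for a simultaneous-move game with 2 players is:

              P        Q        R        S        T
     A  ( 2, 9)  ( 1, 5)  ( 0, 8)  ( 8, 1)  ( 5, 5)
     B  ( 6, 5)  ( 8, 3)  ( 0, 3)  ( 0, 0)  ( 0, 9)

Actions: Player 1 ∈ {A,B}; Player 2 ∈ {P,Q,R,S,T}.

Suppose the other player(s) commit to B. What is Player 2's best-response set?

u_2(P vs B) = 5
u_2(Q vs B) = 3
u_2(R vs B) = 3
u_2(S vs B) = 0
u_2(T vs B) = 9
max payoff 9 at {T}

argmax u_2 = {T}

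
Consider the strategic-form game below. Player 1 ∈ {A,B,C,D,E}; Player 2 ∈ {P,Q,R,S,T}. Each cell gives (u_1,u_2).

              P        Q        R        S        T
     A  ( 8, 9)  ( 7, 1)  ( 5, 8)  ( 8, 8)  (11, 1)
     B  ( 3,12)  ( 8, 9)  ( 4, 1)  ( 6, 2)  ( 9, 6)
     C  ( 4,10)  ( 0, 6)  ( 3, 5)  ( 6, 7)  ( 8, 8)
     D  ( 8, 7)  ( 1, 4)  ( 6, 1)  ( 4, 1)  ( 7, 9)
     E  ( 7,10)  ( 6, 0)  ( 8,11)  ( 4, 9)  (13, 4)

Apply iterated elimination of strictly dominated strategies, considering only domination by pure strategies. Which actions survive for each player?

Survivors P1:{A,D,E} P2:{P,R,T}

P1 drop C (A beats it: P:8>4 Q:7>0 R:5>3 S:8>6 T:11>8)
P2 drop Q (P beats it: A:9>1 B:12>9 D:7>4 E:10>0)
P1 drop B (A beats it: P:8>3 R:5>4 S:8>6 T:11>9)
P2 drop S (P beats it: A:9>8 D:7>1 E:10>9)
P1→{A,D,E} P2→{P,R,T}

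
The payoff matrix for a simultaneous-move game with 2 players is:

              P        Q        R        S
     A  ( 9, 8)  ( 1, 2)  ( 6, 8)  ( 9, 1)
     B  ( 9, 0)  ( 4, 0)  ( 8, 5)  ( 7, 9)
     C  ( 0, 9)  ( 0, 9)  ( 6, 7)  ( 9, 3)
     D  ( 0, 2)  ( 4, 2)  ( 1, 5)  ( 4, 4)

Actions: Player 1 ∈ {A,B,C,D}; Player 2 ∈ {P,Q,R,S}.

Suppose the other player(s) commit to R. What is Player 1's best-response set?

u_1(A vs R) = 6
u_1(B vs R) = 8
u_1(C vs R) = 6
u_1(D vs R) = 1
max payoff 8 at {B}

argmax u_1 = {B}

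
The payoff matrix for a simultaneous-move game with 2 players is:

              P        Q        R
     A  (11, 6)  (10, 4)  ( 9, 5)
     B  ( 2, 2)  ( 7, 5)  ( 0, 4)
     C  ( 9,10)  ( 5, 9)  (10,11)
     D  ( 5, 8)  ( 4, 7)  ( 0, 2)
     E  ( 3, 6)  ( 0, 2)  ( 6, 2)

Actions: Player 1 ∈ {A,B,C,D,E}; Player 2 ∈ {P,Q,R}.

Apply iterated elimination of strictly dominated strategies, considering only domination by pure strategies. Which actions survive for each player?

Remaining: P1:{A,C} P2:{P,R}

P1 drop B (A beats it: P:11>2 Q:10>7 R:9>0)
P1 drop D (A beats it: P:11>5 Q:10>4 R:9>0)
P1 drop E (A beats it: P:11>3 Q:10>0 R:9>6)
P2 drop Q (P beats it: A:6>4 C:10>9)
P1→{A,C} P2→{P,R}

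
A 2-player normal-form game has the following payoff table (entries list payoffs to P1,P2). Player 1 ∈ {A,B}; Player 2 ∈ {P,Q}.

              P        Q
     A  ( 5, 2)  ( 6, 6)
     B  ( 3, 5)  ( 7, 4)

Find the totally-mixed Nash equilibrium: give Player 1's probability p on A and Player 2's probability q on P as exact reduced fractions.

P1 indiff ⇒ q·5+(1-q)·6 = q·3+(1-q)·7 ⇒ q(2) = (1-q)(1) ⇒ q = 1/3
P2 indiff ⇒ p·2+(1-p)·5 = p·6+(1-p)·4 ⇒ p(-4) = (1-p)(-1) ⇒ p = 1/5

P1 mixes 1/5 on A; P2 mixes 1/3 on P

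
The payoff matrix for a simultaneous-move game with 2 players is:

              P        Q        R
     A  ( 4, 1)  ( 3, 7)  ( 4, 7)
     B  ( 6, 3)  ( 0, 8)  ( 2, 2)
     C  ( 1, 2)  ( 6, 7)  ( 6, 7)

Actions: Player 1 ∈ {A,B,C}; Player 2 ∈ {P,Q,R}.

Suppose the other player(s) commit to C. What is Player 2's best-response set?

argmax u_2 = {Q,R}

u_2(P vs C) = 2
u_2(Q vs C) = 7
u_2(R vs C) = 7
max payoff 7 at {Q,R}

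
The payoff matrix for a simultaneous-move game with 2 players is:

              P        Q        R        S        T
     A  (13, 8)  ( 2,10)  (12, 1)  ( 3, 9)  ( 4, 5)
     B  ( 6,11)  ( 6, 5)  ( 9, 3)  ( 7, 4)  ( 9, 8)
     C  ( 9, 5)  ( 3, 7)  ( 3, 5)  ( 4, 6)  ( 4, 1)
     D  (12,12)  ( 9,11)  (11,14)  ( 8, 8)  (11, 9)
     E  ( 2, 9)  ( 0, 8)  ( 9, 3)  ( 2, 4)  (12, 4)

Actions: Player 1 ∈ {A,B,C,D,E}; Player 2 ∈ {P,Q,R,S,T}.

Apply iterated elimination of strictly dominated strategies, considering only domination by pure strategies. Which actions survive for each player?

P1 drop B (D beats it: P:12>6 Q:9>6 R:11>9 S:8>7 T:11>9)
P1 drop C (D beats it: P:12>9 Q:9>3 R:11>3 S:8>4 T:11>4)
P2 drop S (Q beats it: A:10>9 D:11>8 E:8>4)
P2 drop T (P beats it: A:8>5 D:12>9 E:9>4)
P1 drop E (A beats it: P:13>2 Q:2>0 R:12>9)
P1→{A,D} P2→{P,Q,R}

Survivors P1:{A,D} P2:{P,Q,R}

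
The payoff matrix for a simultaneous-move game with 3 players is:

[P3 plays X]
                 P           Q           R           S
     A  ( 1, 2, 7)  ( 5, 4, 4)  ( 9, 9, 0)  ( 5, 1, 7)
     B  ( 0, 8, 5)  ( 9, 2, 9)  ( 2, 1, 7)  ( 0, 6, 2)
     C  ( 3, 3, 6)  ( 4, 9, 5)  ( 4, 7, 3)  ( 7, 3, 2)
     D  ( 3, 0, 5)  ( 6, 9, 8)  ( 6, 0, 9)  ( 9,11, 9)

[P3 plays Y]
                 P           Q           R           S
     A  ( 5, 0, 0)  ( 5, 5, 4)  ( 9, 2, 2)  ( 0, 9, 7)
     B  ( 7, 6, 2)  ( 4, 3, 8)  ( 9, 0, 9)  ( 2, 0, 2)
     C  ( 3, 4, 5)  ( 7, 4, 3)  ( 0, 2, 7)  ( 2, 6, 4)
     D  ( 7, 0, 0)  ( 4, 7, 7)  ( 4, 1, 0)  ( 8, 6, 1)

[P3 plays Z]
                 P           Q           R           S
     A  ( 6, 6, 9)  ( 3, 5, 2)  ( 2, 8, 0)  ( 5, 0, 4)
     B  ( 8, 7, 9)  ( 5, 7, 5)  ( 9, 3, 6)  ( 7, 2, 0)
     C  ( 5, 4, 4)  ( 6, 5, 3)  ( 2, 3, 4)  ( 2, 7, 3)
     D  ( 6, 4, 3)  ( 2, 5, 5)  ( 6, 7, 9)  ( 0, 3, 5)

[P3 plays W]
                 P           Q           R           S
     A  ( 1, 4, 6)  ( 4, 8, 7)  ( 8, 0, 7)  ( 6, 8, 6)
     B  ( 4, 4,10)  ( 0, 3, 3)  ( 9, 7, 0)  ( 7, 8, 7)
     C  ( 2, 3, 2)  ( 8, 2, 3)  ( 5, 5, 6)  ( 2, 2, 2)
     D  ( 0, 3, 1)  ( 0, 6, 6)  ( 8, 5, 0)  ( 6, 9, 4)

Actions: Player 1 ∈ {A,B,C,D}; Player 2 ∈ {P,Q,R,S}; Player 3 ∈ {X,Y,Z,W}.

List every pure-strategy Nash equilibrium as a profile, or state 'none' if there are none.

(A,P,X): not NE [P1→D gives 3>1; P2→R gives 9>2; P3→Z gives 9>7]
(A,P,Y): not NE [P1→D gives 7>5; P2→S gives 9>0; P3→Z gives 9>0]
(A,P,Z): not NE [P1→B gives 8>6; P2→R gives 8>6]
(A,P,W): not NE [P1→B gives 4>1; P2→S gives 8>4; P3→Z gives 9>6]
(A,Q,X): not NE [P1→B gives 9>5; P2→R gives 9>4; P3→W gives 7>4]
(A,Q,Y): not NE [P1→C gives 7>5; P2→S gives 9>5; P3→W gives 7>4]
(A,Q,Z): not NE [P1→C gives 6>3; P2→R gives 8>5; P3→W gives 7>2]
(A,Q,W): not NE [P1→C gives 8>4]
(A,R,X): not NE [P3→W gives 7>0]
(A,R,Y): not NE [P2→S gives 9>2; P3→W gives 7>2]
(A,R,Z): not NE [P1→B gives 9>2; P3→W gives 7>0]
(A,R,W): not NE [P1→B gives 9>8; P2→S gives 8>0]
(A,S,X): not NE [P1→D gives 9>5; P2→R gives 9>1]
(A,S,Y): not NE [P1→D gives 8>0]
(A,S,Z): not NE [P1→B gives 7>5; P2→R gives 8>0; P3→Y gives 7>4]
(A,S,W): not NE [P1→B gives 7>6; P3→Y gives 7>6]
(B,P,X): not NE [P1→D gives 3>0; P3→W gives 10>5]
(B,P,Y): not NE [P3→W gives 10>2]
(B,P,Z): not NE [P3→W gives 10>9]
(B,P,W): not NE [P2→S gives 8>4]
(B,Q,X): not NE [P2→P gives 8>2]
(B,Q,Y): not NE [P1→C gives 7>4; P2→P gives 6>3; P3→X gives 9>8]
(B,Q,Z): not NE [P1→C gives 6>5; P3→X gives 9>5]
(B,Q,W): not NE [P1→C gives 8>0; P2→S gives 8>3; P3→X gives 9>3]
(B,R,X): not NE [P1→A gives 9>2; P2→P gives 8>1; P3→Y gives 9>7]
(B,R,Y): not NE [P2→P gives 6>0]
(B,R,Z): not NE [P2→Q gives 7>3; P3→Y gives 9>6]
(B,R,W): not NE [P2→S gives 8>7; P3→Y gives 9>0]
(B,S,X): not NE [P1→D gives 9>0; P2→P gives 8>6; P3→W gives 7>2]
(B,S,Y): not NE [P1→D gives 8>2; P2→P gives 6>0; P3→W gives 7>2]
(B,S,Z): not NE [P2→Q gives 7>2; P3→W gives 7>0]
(B,S,W): NE
(C,P,X): not NE [P2→Q gives 9>3]
(C,P,Y): not NE [P1→D gives 7>3; P2→S gives 6>4; P3→X gives 6>5]
(C,P,Z): not NE [P1→B gives 8>5; P2→S gives 7>4; P3→X gives 6>4]
(C,P,W): not NE [P1→B gives 4>2; P2→R gives 5>3; P3→X gives 6>2]
(C,Q,X): not NE [P1→B gives 9>4]
(C,Q,Y): not NE [P2→S gives 6>4; P3→X gives 5>3]
(C,Q,Z): not NE [P2→S gives 7>5; P3→X gives 5>3]
(C,Q,W): not NE [P2→R gives 5>2; P3→X gives 5>3]
(C,R,X): not NE [P1→A gives 9>4; P2→Q gives 9>7; P3→Y gives 7>3]
(C,R,Y): not NE [P1→B gives 9>0; P2→S gives 6>2]
(C,R,Z): not NE [P1→B gives 9>2; P2→S gives 7>3; P3→Y gives 7>4]
(C,R,W): not NE [P1→B gives 9>5; P3→Y gives 7>6]
(C,S,X): not NE [P1→D gives 9>7; P2→Q gives 9>3; P3→Y gives 4>2]
(C,S,Y): not NE [P1→D gives 8>2]
(C,S,Z): not NE [P1→B gives 7>2; P3→Y gives 4>3]
(C,S,W): not NE [P1→B gives 7>2; P2→R gives 5>2; P3→Y gives 4>2]
(D,P,X): not NE [P2→S gives 11>0]
(D,P,Y): not NE [P2→Q gives 7>0; P3→X gives 5>0]
(D,P,Z): not NE [P1→B gives 8>6; P2→R gives 7>4; P3→X gives 5>3]
(D,P,W): not NE [P1→B gives 4>0; P2→S gives 9>3; P3→X gives 5>1]
(D,Q,X): not NE [P1→B gives 9>6; P2→S gives 11>9]
(D,Q,Y): not NE [P1→C gives 7>4; P3→X gives 8>7]
(D,Q,Z): not NE [P1→C gives 6>2; P2→R gives 7>5; P3→X gives 8>5]
(D,Q,W): not NE [P1→C gives 8>0; P2→S gives 9>6; P3→X gives 8>6]
(D,R,X): not NE [P1→A gives 9>6; P2→S gives 11>0]
(D,R,Y): not NE [P1→B gives 9>4; P2→Q gives 7>1; P3→Z gives 9>0]
(D,R,Z): not NE [P1→B gives 9>6]
(D,R,W): not NE [P1→B gives 9>8; P2→S gives 9>5; P3→Z gives 9>0]
(D,S,X): NE
(D,S,Y): not NE [P2→Q gives 7>6; P3→X gives 9>1]
(D,S,Z): not NE [P1→B gives 7>0; P2→R gives 7>3; P3→X gives 9>5]
(D,S,W): not NE [P1→B gives 7>6; P3→X gives 9>4]

Nash profiles: (B,S,W), (D,S,X)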